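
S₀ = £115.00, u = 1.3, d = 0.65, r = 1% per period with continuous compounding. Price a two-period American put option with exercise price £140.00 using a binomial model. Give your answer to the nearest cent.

£39.19

Risk-neutral probability p = (e^0.01 − 0.65)/(1.3 − 0.65) = 0.3601/0.6500 = 0.5539
Terminal stock prices: S_uu = 194.4, S_ud = 97.17, S_dd = 48.59
Terminal payoffs (K − S): max(-54.35, 0) = 0, max(42.83, 0) = 42.83, max(91.41, 0) = 91.41
Node u (S = 149.5): continuation = e^(−0.01)·[0.5539·0.0000 + 0.4461·42.8250] = 18.9132; exercise value = 0.0000 ≤ continuation, so V_u = 18.9132
Node d (S = 74.75): continuation = e^(−0.01)·[0.5539·42.8250 + 0.4461·91.4125] = 63.8570; exercise value = 65.2500 > continuation, so V_d = 65.2500 (exercise)
Node 0 (S = 115): continuation = e^(−0.01)·[0.5539·18.9132 + 0.4461·65.2500] = 39.1891; exercise value = 25.0000 ≤ continuation, so V_0 = 39.1891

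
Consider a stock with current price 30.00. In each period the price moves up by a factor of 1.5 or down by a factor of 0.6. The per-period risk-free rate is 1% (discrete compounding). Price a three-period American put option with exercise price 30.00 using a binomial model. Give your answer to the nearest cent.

9.20

Risk-neutral probability p = (1 + 0.01 − 0.6)/(1.5 − 0.6) = 0.4100/0.9000 = 0.4556
Terminal stock prices: S_uuu = 101.2, S_uud = 40.5, S_udd = 16.2, S_ddd = 6.48
Terminal payoffs (K − S): max(-71.25, 0) = 0, max(-10.5, 0) = 0, max(13.8, 0) = 13.8, max(23.52, 0) = 23.52
Node uu (S = 67.5): continuation = 1/1.01·[0.4556·0.0000 + 0.5444·0.0000] = 0.0000; exercise value = 0.0000 ≤ continuation, so V_uu = 0.0000
Node ud (S = 27): continuation = 1/1.01·[0.4556·0.0000 + 0.5444·13.8000] = 7.4389; exercise value = 3.0000 ≤ continuation, so V_ud = 7.4389
Node dd (S = 10.8): continuation = 1/1.01·[0.4556·13.8000 + 0.5444·23.5200] = 18.9030; exercise value = 19.2000 > continuation, so V_dd = 19.2000 (exercise)
Node u (S = 45): continuation = 1/1.01·[0.4556·0.0000 + 0.5444·7.4389] = 4.0100; exercise value = 0.0000 ≤ continuation, so V_u = 4.0100
Node d (S = 18): continuation = 1/1.01·[0.4556·7.4389 + 0.5444·19.2000] = 13.7051; exercise value = 12.0000 ≤ continuation, so V_d = 13.7051
Node 0 (S = 30): continuation = 1/1.01·[0.4556·4.0100 + 0.5444·13.7051] = 9.1965; exercise value = 0.0000 ≤ continuation, so V_0 = 9.1965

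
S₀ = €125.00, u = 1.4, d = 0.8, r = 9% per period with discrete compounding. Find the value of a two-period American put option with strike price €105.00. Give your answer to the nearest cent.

€5.62

Risk-neutral probability p = (1 + 0.09 − 0.8)/(1.4 − 0.8) = 0.2900/0.6000 = 0.4833
Terminal stock prices: S_uu = 245, S_ud = 140, S_dd = 80
Terminal payoffs (K − S): max(-140, 0) = 0, max(-35, 0) = 0, max(25, 0) = 25
Node u (S = 175): continuation = 1/1.09·[0.4833·0.0000 + 0.5167·0.0000] = 0.0000; exercise value = 0.0000 ≤ continuation, so V_u = 0.0000
Node d (S = 100): continuation = 1/1.09·[0.4833·0.0000 + 0.5167·25.0000] = 11.8502; exercise value = 5.0000 ≤ continuation, so V_d = 11.8502
Node 0 (S = 125): continuation = 1/1.09·[0.4833·0.0000 + 0.5167·11.8502] = 5.6170; exercise value = 0.0000 ≤ continuation, so V_0 = 5.6170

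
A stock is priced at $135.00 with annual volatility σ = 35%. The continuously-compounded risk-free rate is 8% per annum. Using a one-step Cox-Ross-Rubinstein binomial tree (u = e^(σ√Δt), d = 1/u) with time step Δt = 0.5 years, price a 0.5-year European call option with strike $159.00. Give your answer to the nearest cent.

$6.95

CRR parameters: u = e^(σ√Δt) = e^(0.35·√0.5) = 1.2808, d = 1/u = 0.7808
Per-period rate: rΔt = 0.08·0.5 = 0.04, so R = e^0.04 = 1.0408
Risk-neutral probability p = (e^0.04 − 0.7808)/(1.2808 − 0.7808) = 0.2601/0.5000 = 0.5201
Terminal stock prices: S_u = 172.9, S_d = 105.4
Terminal payoffs (S − K): max(13.91, 0) = 13.91, max(-53.6, 0) = 0
Node 0 (S = 135): V_0 = e^(−0.04)·[0.5201·13.9084 + 0.4799·0.0000] = 6.9496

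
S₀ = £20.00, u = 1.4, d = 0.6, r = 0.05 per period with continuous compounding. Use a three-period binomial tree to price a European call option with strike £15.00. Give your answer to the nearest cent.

£9.21

Risk-neutral probability p = (e^0.05 − 0.6)/(1.4 − 0.6) = 0.4513/0.8000 = 0.5641
Terminal stock prices: S_uuu = 54.88, S_uud = 23.52, S_udd = 10.08, S_ddd = 4.32
Terminal payoffs (S − K): max(39.88, 0) = 39.88, max(8.52, 0) = 8.52, max(-4.92, 0) = 0, max(-10.68, 0) = 0
Node uu (S = 39.2): V_uu = e^(−0.05)·[0.5641·39.8800 + 0.4359·8.5200] = 24.9316
Node ud (S = 16.8): V_ud = e^(−0.05)·[0.5641·8.5200 + 0.4359·0.0000] = 4.5716
Node dd (S = 7.2): V_dd = e^(−0.05)·[0.5641·0.0000 + 0.4359·0.0000] = 0.0000
Node u (S = 28): V_u = e^(−0.05)·[0.5641·24.9316 + 0.4359·4.5716] = 15.2734
Node d (S = 12): V_d = e^(−0.05)·[0.5641·4.5716 + 0.4359·0.0000] = 2.4530
Node 0 (S = 20): V_0 = e^(−0.05)·[0.5641·15.2734 + 0.4359·2.4530] = 9.2125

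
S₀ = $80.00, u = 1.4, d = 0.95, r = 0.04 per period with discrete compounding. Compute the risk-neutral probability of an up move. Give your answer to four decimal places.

p = 0.2000

Risk-neutral probability p = (1 + 0.04 − 0.95)/(1.4 − 0.95) = 0.0900/0.4500 = 0.2000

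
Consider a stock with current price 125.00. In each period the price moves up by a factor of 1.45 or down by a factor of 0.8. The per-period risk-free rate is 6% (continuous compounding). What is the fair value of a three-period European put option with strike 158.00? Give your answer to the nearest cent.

Risk-neutral probability p = (e^0.06 − 0.8)/(1.45 − 0.8) = 0.2618/0.6500 = 0.4028
Terminal stock prices: S_uuu = 381.1, S_uud = 210.2, S_udd = 116, S_ddd = 64
Terminal payoffs (K − S): max(-223.1, 0) = 0, max(-52.25, 0) = 0, max(42, 0) = 42, max(94, 0) = 94
Node uu (S = 262.8): V_uu = e^(−0.06)·[0.4028·0.0000 + 0.5972·0.0000] = 0.0000
Node ud (S = 145): V_ud = e^(−0.06)·[0.4028·0.0000 + 0.5972·42.0000] = 23.6207
Node dd (S = 80): V_dd = e^(−0.06)·[0.4028·42.0000 + 0.5972·94.0000] = 68.7988
Node u (S = 181.2): V_u = e^(−0.06)·[0.4028·0.0000 + 0.5972·23.6207] = 13.2842
Node d (S = 100): V_d = e^(−0.06)·[0.4028·23.6207 + 0.5972·68.7988] = 47.6532
Node 0 (S = 125): V_0 = e^(−0.06)·[0.4028·13.2842 + 0.5972·47.6532] = 31.8397

31.84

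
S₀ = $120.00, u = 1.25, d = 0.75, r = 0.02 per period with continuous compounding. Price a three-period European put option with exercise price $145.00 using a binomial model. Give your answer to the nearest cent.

Risk-neutral probability p = (e^0.02 − 0.75)/(1.25 − 0.75) = 0.2702/0.5000 = 0.5404
Terminal stock prices: S_uuu = 234.4, S_uud = 140.6, S_udd = 84.38, S_ddd = 50.62
Terminal payoffs (K − S): max(-89.38, 0) = 0, max(4.375, 0) = 4.375, max(60.62, 0) = 60.62, max(94.38, 0) = 94.38
Node uu (S = 187.5): V_uu = e^(−0.02)·[0.5404·0.0000 + 0.4596·4.3750] = 1.9709
Node ud (S = 112.5): V_ud = e^(−0.02)·[0.5404·4.3750 + 0.4596·60.6250] = 29.6288
Node dd (S = 67.5): V_dd = e^(−0.02)·[0.5404·60.6250 + 0.4596·94.3750] = 74.6288
Node u (S = 150): V_u = e^(−0.02)·[0.5404·1.9709 + 0.4596·29.6288] = 14.3917
Node d (S = 90): V_d = e^(−0.02)·[0.5404·29.6288 + 0.4596·74.6288] = 49.3145
Node 0 (S = 120): V_0 = e^(−0.02)·[0.5404·14.3917 + 0.4596·49.3145] = 29.8393

$29.84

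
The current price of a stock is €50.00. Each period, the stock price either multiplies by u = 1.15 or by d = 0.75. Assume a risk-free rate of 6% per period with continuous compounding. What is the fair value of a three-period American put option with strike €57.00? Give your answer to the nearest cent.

Risk-neutral probability p = (e^0.06 − 0.75)/(1.15 − 0.75) = 0.3118/0.4000 = 0.7796
Terminal stock prices: S_uuu = 76.04, S_uud = 49.59, S_udd = 32.34, S_ddd = 21.09
Terminal payoffs (K − S): max(-19.04, 0) = 0, max(7.406, 0) = 7.406, max(24.66, 0) = 24.66, max(35.91, 0) = 35.91
Node uu (S = 66.12): continuation = e^(−0.06)·[0.7796·0.0000 + 0.2204·7.4063] = 1.5373; exercise value = 0.0000 ≤ continuation, so V_uu = 1.5373
Node ud (S = 43.12): continuation = e^(−0.06)·[0.7796·7.4063 + 0.2204·24.6563] = 10.5556; exercise value = 13.8750 > continuation, so V_ud = 13.8750 (exercise)
Node dd (S = 28.12): continuation = e^(−0.06)·[0.7796·24.6563 + 0.2204·35.9062] = 25.5556; exercise value = 28.8750 > continuation, so V_dd = 28.8750 (exercise)
Node u (S = 57.5): continuation = e^(−0.06)·[0.7796·1.5373 + 0.2204·13.8750] = 4.0088; exercise value = 0.0000 ≤ continuation, so V_u = 4.0088
Node d (S = 37.5): continuation = e^(−0.06)·[0.7796·13.8750 + 0.2204·28.8750] = 16.1806; exercise value = 19.5000 > continuation, so V_d = 19.5000 (exercise)
Node 0 (S = 50): continuation = e^(−0.06)·[0.7796·4.0088 + 0.2204·19.5000] = 6.9909; exercise value = 7.0000 > continuation, so V_0 = 7.0000 (exercise)

€7.00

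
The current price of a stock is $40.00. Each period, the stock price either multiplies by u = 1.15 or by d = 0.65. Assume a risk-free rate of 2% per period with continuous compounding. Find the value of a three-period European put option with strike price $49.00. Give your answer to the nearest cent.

Risk-neutral probability p = (e^0.02 − 0.65)/(1.15 − 0.65) = 0.3702/0.5000 = 0.7404
Terminal stock prices: S_uuu = 60.83, S_uud = 34.38, S_udd = 19.44, S_ddd = 10.98
Terminal payoffs (K − S): max(-11.83, 0) = 0, max(14.62, 0) = 14.62, max(29.56, 0) = 29.56, max(38.02, 0) = 38.02
Node uu (S = 52.9): V_uu = e^(−0.02)·[0.7404·0.0000 + 0.2596·14.6150] = 3.7189
Node ud (S = 29.9): V_ud = e^(−0.02)·[0.7404·14.6150 + 0.2596·29.5650] = 18.1297
Node dd (S = 16.9): V_dd = e^(−0.02)·[0.7404·29.5650 + 0.2596·38.0150] = 31.1297
Node u (S = 46): V_u = e^(−0.02)·[0.7404·3.7189 + 0.2596·18.1297] = 7.3122
Node d (S = 26): V_d = e^(−0.02)·[0.7404·18.1297 + 0.2596·31.1297] = 21.0787
Node 0 (S = 40): V_0 = e^(−0.02)·[0.7404·7.3122 + 0.2596·21.0787] = 10.6704

$10.67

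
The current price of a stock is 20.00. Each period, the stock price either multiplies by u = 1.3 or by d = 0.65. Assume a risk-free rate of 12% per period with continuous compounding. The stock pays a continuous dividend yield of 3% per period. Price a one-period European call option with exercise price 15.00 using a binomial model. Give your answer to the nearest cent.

6.67

Per-period risk-free factor R = e^0.12 = 1.1275; dividend-adjusted growth = e^(0.12−0.03) = 1.0942.
Risk-neutral probability p = (1.0942 − 0.65)/(1.3 − 0.65) = 0.4442/0.6500 = 0.6833
Terminal stock prices: S_u = 26, S_d = 13
Terminal payoffs (S − K): max(11, 0) = 11, max(-2, 0) = 0
Node 0 (S = 20): V_0 = e^(−0.12)·[0.6833·11.0000 + 0.3167·0.0000] = 6.6668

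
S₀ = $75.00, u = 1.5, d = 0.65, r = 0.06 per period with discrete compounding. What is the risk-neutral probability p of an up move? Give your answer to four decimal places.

Risk-neutral probability p = (1 + 0.06 − 0.65)/(1.5 − 0.65) = 0.4100/0.8500 = 0.4824

p = 0.4824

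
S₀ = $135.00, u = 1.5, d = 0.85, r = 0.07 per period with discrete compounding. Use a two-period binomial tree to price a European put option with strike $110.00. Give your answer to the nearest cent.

Risk-neutral probability p = (1 + 0.07 − 0.85)/(1.5 − 0.85) = 0.2200/0.6500 = 0.3385
Terminal stock prices: S_uu = 303.8, S_ud = 172.1, S_dd = 97.54
Terminal payoffs (K − S): max(-193.8, 0) = 0, max(-62.12, 0) = 0, max(12.46, 0) = 12.46
Node u (S = 202.5): V_u = 1/1.07·[0.3385·0.0000 + 0.6615·0.0000] = 0.0000
Node d (S = 114.8): V_d = 1/1.07·[0.3385·0.0000 + 0.6615·12.4625] = 7.7051
Node 0 (S = 135): V_0 = 1/1.07·[0.3385·0.0000 + 0.6615·7.7051] = 4.7637

$4.76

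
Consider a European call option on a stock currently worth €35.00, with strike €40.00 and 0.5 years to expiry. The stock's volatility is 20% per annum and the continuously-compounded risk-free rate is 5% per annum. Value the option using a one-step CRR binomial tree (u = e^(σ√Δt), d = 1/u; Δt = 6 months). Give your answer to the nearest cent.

€0.17

CRR parameters: u = e^(σ√Δt) = e^(0.2·√0.5) = 1.1519, d = 1/u = 0.8681
Per-period rate: rΔt = 0.05·0.5 = 0.025, so R = e^0.025 = 1.0253
Risk-neutral probability p = (e^0.025 − 0.8681)/(1.1519 − 0.8681) = 0.1572/0.2838 = 0.5539
Terminal stock prices: S_u = 40.32, S_d = 30.38
Terminal payoffs (S − K): max(0.3168, 0) = 0.3168, max(-9.616, 0) = 0
Node 0 (S = 35): V_0 = e^(−0.025)·[0.5539·0.3168 + 0.4461·0.0000] = 0.1712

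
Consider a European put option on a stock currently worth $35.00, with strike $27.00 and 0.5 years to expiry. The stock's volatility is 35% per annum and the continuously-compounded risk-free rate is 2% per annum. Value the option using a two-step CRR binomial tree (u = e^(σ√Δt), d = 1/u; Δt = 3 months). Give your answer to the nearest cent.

$0.65

CRR parameters: u = e^(σ√Δt) = e^(0.35·√0.25) = 1.1912, d = 1/u = 0.8395
Per-period rate: rΔt = 0.02·0.25 = 0.005, so R = e^0.005 = 1.0050
Risk-neutral probability p = (e^0.005 − 0.8395)/(1.1912 − 0.8395) = 0.1656/0.3518 = 0.4706
Terminal stock prices: S_uu = 49.67, S_ud = 35, S_dd = 24.66
Terminal payoffs (K − S): max(-22.67, 0) = 0, max(-8, 0) = 0, max(2.336, 0) = 2.336
Node u (S = 41.69): V_u = e^(−0.005)·[0.4706·0.0000 + 0.5294·0.0000] = 0.0000
Node d (S = 29.38): V_d = e^(−0.005)·[0.4706·0.0000 + 0.5294·2.3359] = 1.2304
Node 0 (S = 35): V_0 = e^(−0.005)·[0.4706·0.0000 + 0.5294·1.2304] = 0.6481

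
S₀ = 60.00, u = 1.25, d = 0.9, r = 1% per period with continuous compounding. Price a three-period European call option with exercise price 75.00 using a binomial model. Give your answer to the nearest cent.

Risk-neutral probability p = (e^0.01 − 0.9)/(1.25 − 0.9) = 0.1101/0.3500 = 0.3144
Terminal stock prices: S_uuu = 117.2, S_uud = 84.38, S_udd = 60.75, S_ddd = 43.74
Terminal payoffs (S − K): max(42.19, 0) = 42.19, max(9.375, 0) = 9.375, max(-14.25, 0) = 0, max(-31.26, 0) = 0
Node uu (S = 93.75): V_uu = e^(−0.01)·[0.3144·42.1875 + 0.6856·9.3750] = 19.4963
Node ud (S = 67.5): V_ud = e^(−0.01)·[0.3144·9.3750 + 0.6856·0.0000] = 2.9184
Node dd (S = 48.6): V_dd = e^(−0.01)·[0.3144·0.0000 + 0.6856·0.0000] = 0.0000
Node u (S = 75): V_u = e^(−0.01)·[0.3144·19.4963 + 0.6856·2.9184] = 8.0501
Node d (S = 54): V_d = e^(−0.01)·[0.3144·2.9184 + 0.6856·0.0000] = 0.9085
Node 0 (S = 60): V_0 = e^(−0.01)·[0.3144·8.0501 + 0.6856·0.9085] = 3.1226

3.12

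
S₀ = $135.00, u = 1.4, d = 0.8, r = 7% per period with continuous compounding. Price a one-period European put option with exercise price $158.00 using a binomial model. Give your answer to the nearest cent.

$25.45

Risk-neutral probability p = (e^0.07 − 0.8)/(1.4 − 0.8) = 0.2725/0.6000 = 0.4542
Terminal stock prices: S_u = 189, S_d = 108
Terminal payoffs (K − S): max(-31, 0) = 0, max(50, 0) = 50
Node 0 (S = 135): V_0 = e^(−0.07)·[0.4542·0.0000 + 0.5458·50.0000] = 25.4459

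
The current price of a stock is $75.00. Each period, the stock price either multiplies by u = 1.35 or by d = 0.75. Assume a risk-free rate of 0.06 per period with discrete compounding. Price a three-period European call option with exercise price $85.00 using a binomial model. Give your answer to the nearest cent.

Risk-neutral probability p = (1 + 0.06 − 0.75)/(1.35 − 0.75) = 0.3100/0.6000 = 0.5167
Terminal stock prices: S_uuu = 184.5, S_uud = 102.5, S_udd = 56.95, S_ddd = 31.64
Terminal payoffs (S − K): max(99.53, 0) = 99.53, max(17.52, 0) = 17.52, max(-28.05, 0) = 0, max(-53.36, 0) = 0
Node uu (S = 136.7): V_uu = 1/1.06·[0.5167·99.5281 + 0.4833·17.5156] = 56.4988
Node ud (S = 75.94): V_ud = 1/1.06·[0.5167·17.5156 + 0.4833·0.0000] = 8.5375
Node dd (S = 42.19): V_dd = 1/1.06·[0.5167·0.0000 + 0.4833·0.0000] = 0.0000
Node u (S = 101.2): V_u = 1/1.06·[0.5167·56.4988 + 0.4833·8.5375] = 31.4316
Node d (S = 56.25): V_d = 1/1.06·[0.5167·8.5375 + 0.4833·0.0000] = 4.1614
Node 0 (S = 75): V_0 = 1/1.06·[0.5167·31.4316 + 0.4833·4.1614] = 17.2179

$17.22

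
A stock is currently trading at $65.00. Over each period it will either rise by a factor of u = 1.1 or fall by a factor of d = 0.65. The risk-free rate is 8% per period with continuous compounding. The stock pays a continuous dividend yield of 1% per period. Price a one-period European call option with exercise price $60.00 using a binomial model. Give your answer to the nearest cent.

$9.97

Per-period risk-free factor R = e^0.08 = 1.0833; dividend-adjusted growth = e^(0.08−0.01) = 1.0725.
Risk-neutral probability p = (1.0725 − 0.65)/(1.1 − 0.65) = 0.4225/0.4500 = 0.9389
Terminal stock prices: S_u = 71.5, S_d = 42.25
Terminal payoffs (S − K): max(11.5, 0) = 11.5, max(-17.75, 0) = 0
Node 0 (S = 65): V_0 = e^(−0.08)·[0.9389·11.5000 + 0.0611·0.0000] = 9.9673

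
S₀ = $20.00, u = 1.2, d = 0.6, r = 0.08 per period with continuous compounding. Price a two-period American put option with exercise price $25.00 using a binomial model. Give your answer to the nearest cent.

$5.00

Risk-neutral probability p = (e^0.08 − 0.6)/(1.2 − 0.6) = 0.4833/0.6000 = 0.8055
Terminal stock prices: S_uu = 28.8, S_ud = 14.4, S_dd = 7.2
Terminal payoffs (K − S): max(-3.8, 0) = 0, max(10.6, 0) = 10.6, max(17.8, 0) = 17.8
Node u (S = 24): continuation = e^(−0.08)·[0.8055·0.0000 + 0.1945·10.6000] = 1.9034; exercise value = 1.0000 ≤ continuation, so V_u = 1.9034
Node d (S = 12): continuation = e^(−0.08)·[0.8055·10.6000 + 0.1945·17.8000] = 11.0779; exercise value = 13.0000 > continuation, so V_d = 13.0000 (exercise)
Node 0 (S = 20): continuation = e^(−0.08)·[0.8055·1.9034 + 0.1945·13.0000] = 3.7496; exercise value = 5.0000 > continuation, so V_0 = 5.0000 (exercise)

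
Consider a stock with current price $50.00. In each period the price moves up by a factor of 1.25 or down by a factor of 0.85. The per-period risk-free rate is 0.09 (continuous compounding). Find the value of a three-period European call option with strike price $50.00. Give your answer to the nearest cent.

$13.73

Risk-neutral probability p = (e^0.09 − 0.85)/(1.25 − 0.85) = 0.2442/0.4000 = 0.6104
Terminal stock prices: S_uuu = 97.66, S_uud = 66.41, S_udd = 45.16, S_ddd = 30.71
Terminal payoffs (S − K): max(47.66, 0) = 47.66, max(16.41, 0) = 16.41, max(-4.844, 0) = 0, max(-19.29, 0) = 0
Node uu (S = 78.12): V_uu = e^(−0.09)·[0.6104·47.6562 + 0.3896·16.4062] = 32.4284
Node ud (S = 53.12): V_ud = e^(−0.09)·[0.6104·16.4062 + 0.3896·0.0000] = 9.1530
Node dd (S = 36.12): V_dd = e^(−0.09)·[0.6104·0.0000 + 0.3896·0.0000] = 0.0000
Node u (S = 62.5): V_u = e^(−0.09)·[0.6104·32.4284 + 0.3896·9.1530] = 21.3505
Node d (S = 42.5): V_d = e^(−0.09)·[0.6104·9.1530 + 0.3896·0.0000] = 5.1064
Node 0 (S = 50): V_0 = e^(−0.09)·[0.6104·21.3505 + 0.3896·5.1064] = 13.7294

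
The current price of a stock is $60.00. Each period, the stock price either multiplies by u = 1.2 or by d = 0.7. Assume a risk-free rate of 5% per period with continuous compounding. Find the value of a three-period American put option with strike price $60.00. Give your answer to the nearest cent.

$6.91

Risk-neutral probability p = (e^0.05 − 0.7)/(1.2 − 0.7) = 0.3513/0.5000 = 0.7025
Terminal stock prices: S_uuu = 103.7, S_uud = 60.48, S_udd = 35.28, S_ddd = 20.58
Terminal payoffs (K − S): max(-43.68, 0) = 0, max(-0.48, 0) = 0, max(24.72, 0) = 24.72, max(39.42, 0) = 39.42
Node uu (S = 86.4): continuation = e^(−0.05)·[0.7025·0.0000 + 0.2975·0.0000] = 0.0000; exercise value = 0.0000 ≤ continuation, so V_uu = 0.0000
Node ud (S = 50.4): continuation = e^(−0.05)·[0.7025·0.0000 + 0.2975·24.7200] = 6.9945; exercise value = 9.6000 > continuation, so V_ud = 9.6000 (exercise)
Node dd (S = 29.4): continuation = e^(−0.05)·[0.7025·24.7200 + 0.2975·39.4200] = 27.6738; exercise value = 30.6000 > continuation, so V_dd = 30.6000 (exercise)
Node u (S = 72): continuation = e^(−0.05)·[0.7025·0.0000 + 0.2975·9.6000] = 2.7163; exercise value = 0.0000 ≤ continuation, so V_u = 2.7163
Node d (S = 42): continuation = e^(−0.05)·[0.7025·9.6000 + 0.2975·30.6000] = 15.0738; exercise value = 18.0000 > continuation, so V_d = 18.0000 (exercise)
Node 0 (S = 60): continuation = e^(−0.05)·[0.7025·2.7163 + 0.2975·18.0000] = 6.9084; exercise value = 0.0000 ≤ continuation, so V_0 = 6.9084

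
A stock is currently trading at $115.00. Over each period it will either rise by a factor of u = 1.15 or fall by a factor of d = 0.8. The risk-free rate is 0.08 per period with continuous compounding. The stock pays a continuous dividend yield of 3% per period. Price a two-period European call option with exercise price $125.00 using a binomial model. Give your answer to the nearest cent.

$11.90

Per-period risk-free factor R = e^0.08 = 1.0833; dividend-adjusted growth = e^(0.08−0.03) = 1.0513.
Risk-neutral probability p = (1.0513 − 0.8)/(1.15 − 0.8) = 0.2513/0.3500 = 0.7179
Terminal stock prices: S_uu = 152.1, S_ud = 105.8, S_dd = 73.6
Terminal payoffs (S − K): max(27.09, 0) = 27.09, max(-19.2, 0) = 0, max(-51.4, 0) = 0
Node u (S = 132.2): V_u = e^(−0.08)·[0.7179·27.0875 + 0.2821·0.0000] = 17.9515
Node d (S = 92): V_d = e^(−0.08)·[0.7179·0.0000 + 0.2821·0.0000] = 0.0000
Node 0 (S = 115): V_0 = e^(−0.08)·[0.7179·17.9515 + 0.2821·0.0000] = 11.8968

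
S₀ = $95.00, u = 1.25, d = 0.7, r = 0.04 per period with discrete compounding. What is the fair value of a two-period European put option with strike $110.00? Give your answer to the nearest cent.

$20.28

Risk-neutral probability p = (1 + 0.04 − 0.7)/(1.25 − 0.7) = 0.3400/0.5500 = 0.6182
Terminal stock prices: S_uu = 148.4, S_ud = 83.12, S_dd = 46.55
Terminal payoffs (K − S): max(-38.44, 0) = 0, max(26.88, 0) = 26.88, max(63.45, 0) = 63.45
Node u (S = 118.8): V_u = 1/1.04·[0.6182·0.0000 + 0.3818·26.8750] = 9.8667
Node d (S = 66.5): V_d = 1/1.04·[0.6182·26.8750 + 0.3818·63.4500] = 39.2692
Node 0 (S = 95): V_0 = 1/1.04·[0.6182·9.8667 + 0.3818·39.2692] = 20.2818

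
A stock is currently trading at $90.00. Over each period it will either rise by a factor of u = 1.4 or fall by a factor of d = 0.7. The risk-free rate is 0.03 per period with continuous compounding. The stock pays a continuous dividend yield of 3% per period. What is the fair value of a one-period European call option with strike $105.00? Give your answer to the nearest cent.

Per-period risk-free factor R = e^0.03 = 1.0305; dividend-adjusted growth = e^(0.03−0.03) = 1.0000.
Risk-neutral probability p = (1.0000 − 0.7)/(1.4 − 0.7) = 0.3000/0.7000 = 0.4286
Terminal stock prices: S_u = 126, S_d = 63
Terminal payoffs (S − K): max(21, 0) = 21, max(-42, 0) = 0
Node 0 (S = 90): V_0 = e^(−0.03)·[0.4286·21.0000 + 0.5714·0.0000] = 8.7340

$8.73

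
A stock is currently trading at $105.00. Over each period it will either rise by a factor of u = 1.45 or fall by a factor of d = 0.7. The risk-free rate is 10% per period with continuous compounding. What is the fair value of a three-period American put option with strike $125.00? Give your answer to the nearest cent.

$25.69

Risk-neutral probability p = (e^0.1 − 0.7)/(1.45 − 0.7) = 0.4052/0.7500 = 0.5402
Terminal stock prices: S_uuu = 320.1, S_uud = 154.5, S_udd = 74.6, S_ddd = 36.01
Terminal payoffs (K − S): max(-195.1, 0) = 0, max(-29.53, 0) = 0, max(50.4, 0) = 50.4, max(88.99, 0) = 88.99
Node uu (S = 220.8): continuation = e^(−0.1)·[0.5402·0.0000 + 0.4598·0.0000] = 0.0000; exercise value = 0.0000 ≤ continuation, so V_uu = 0.0000
Node ud (S = 106.6): continuation = e^(−0.1)·[0.5402·0.0000 + 0.4598·50.3975] = 20.9663; exercise value = 18.4250 ≤ continuation, so V_ud = 20.9663
Node dd (S = 51.45): continuation = e^(−0.1)·[0.5402·50.3975 + 0.4598·88.9850] = 61.6547; exercise value = 73.5500 > continuation, so V_dd = 73.5500 (exercise)
Node u (S = 152.2): continuation = e^(−0.1)·[0.5402·0.0000 + 0.4598·20.9663] = 8.7224; exercise value = 0.0000 ≤ continuation, so V_u = 8.7224
Node d (S = 73.5): continuation = e^(−0.1)·[0.5402·20.9663 + 0.4598·73.5500] = 40.8469; exercise value = 51.5000 > continuation, so V_d = 51.5000 (exercise)
Node 0 (S = 105): continuation = e^(−0.1)·[0.5402·8.7224 + 0.4598·51.5000] = 25.6886; exercise value = 20.0000 ≤ continuation, so V_0 = 25.6886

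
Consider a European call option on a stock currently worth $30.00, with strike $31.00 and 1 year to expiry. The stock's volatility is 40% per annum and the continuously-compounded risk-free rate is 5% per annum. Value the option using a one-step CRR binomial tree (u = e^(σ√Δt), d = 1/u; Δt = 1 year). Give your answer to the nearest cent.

CRR parameters: u = e^(σ√Δt) = e^(0.4·√1) = 1.4918, d = 1/u = 0.6703
Per-period rate: rΔt = 0.05·1 = 0.05, so R = e^0.05 = 1.0513
Risk-neutral probability p = (e^0.05 − 0.6703)/(1.4918 − 0.6703) = 0.3810/0.8215 = 0.4637
Terminal stock prices: S_u = 44.75, S_d = 20.11
Terminal payoffs (S − K): max(13.75, 0) = 13.75, max(-10.89, 0) = 0
Node 0 (S = 30): V_0 = e^(−0.05)·[0.4637·13.7547 + 0.5363·0.0000] = 6.0673

$6.07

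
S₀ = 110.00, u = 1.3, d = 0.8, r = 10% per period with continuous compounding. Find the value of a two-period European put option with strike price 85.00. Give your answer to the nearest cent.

Risk-neutral probability p = (e^0.1 − 0.8)/(1.3 − 0.8) = 0.3052/0.5000 = 0.6103
Terminal stock prices: S_uu = 185.9, S_ud = 114.4, S_dd = 70.4
Terminal payoffs (K − S): max(-100.9, 0) = 0, max(-29.4, 0) = 0, max(14.6, 0) = 14.6
Node u (S = 143): V_u = e^(−0.1)·[0.6103·0.0000 + 0.3897·0.0000] = 0.0000
Node d (S = 88): V_d = e^(−0.1)·[0.6103·0.0000 + 0.3897·14.6000] = 5.1476
Node 0 (S = 110): V_0 = e^(−0.1)·[0.6103·0.0000 + 0.3897·5.1476] = 1.8149

1.81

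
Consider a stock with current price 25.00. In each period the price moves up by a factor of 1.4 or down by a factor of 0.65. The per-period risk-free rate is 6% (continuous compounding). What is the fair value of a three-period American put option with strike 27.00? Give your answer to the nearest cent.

Risk-neutral probability p = (e^0.06 − 0.65)/(1.4 − 0.65) = 0.4118/0.7500 = 0.5491
Terminal stock prices: S_uuu = 68.6, S_uud = 31.85, S_udd = 14.79, S_ddd = 6.866
Terminal payoffs (K − S): max(-41.6, 0) = 0, max(-4.85, 0) = 0, max(12.21, 0) = 12.21, max(20.13, 0) = 20.13
Node uu (S = 49): continuation = e^(−0.06)·[0.5491·0.0000 + 0.4509·0.0000] = 0.0000; exercise value = 0.0000 ≤ continuation, so V_uu = 0.0000
Node ud (S = 22.75): continuation = e^(−0.06)·[0.5491·0.0000 + 0.4509·12.2125] = 5.1858; exercise value = 4.2500 ≤ continuation, so V_ud = 5.1858
Node dd (S = 10.56): continuation = e^(−0.06)·[0.5491·12.2125 + 0.4509·20.1344] = 14.8651; exercise value = 16.4375 > continuation, so V_dd = 16.4375 (exercise)
Node u (S = 35): continuation = e^(−0.06)·[0.5491·0.0000 + 0.4509·5.1858] = 2.2020; exercise value = 0.0000 ≤ continuation, so V_u = 2.2020
Node d (S = 16.25): continuation = e^(−0.06)·[0.5491·5.1858 + 0.4509·16.4375] = 9.6616; exercise value = 10.7500 > continuation, so V_d = 10.7500 (exercise)
Node 0 (S = 25): continuation = e^(−0.06)·[0.5491·2.2020 + 0.4509·10.7500] = 5.7035; exercise value = 2.0000 ≤ continuation, so V_0 = 5.7035

5.70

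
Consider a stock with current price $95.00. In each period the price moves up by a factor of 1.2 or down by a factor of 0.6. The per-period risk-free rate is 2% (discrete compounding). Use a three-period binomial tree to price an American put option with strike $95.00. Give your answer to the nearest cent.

$18.34

Risk-neutral probability p = (1 + 0.02 − 0.6)/(1.2 − 0.6) = 0.4200/0.6000 = 0.7000
Terminal stock prices: S_uuu = 164.2, S_uud = 82.08, S_udd = 41.04, S_ddd = 20.52
Terminal payoffs (K − S): max(-69.16, 0) = 0, max(12.92, 0) = 12.92, max(53.96, 0) = 53.96, max(74.48, 0) = 74.48
Node uu (S = 136.8): continuation = 1/1.02·[0.7000·0.0000 + 0.3000·12.9200] = 3.8000; exercise value = 0.0000 ≤ continuation, so V_uu = 3.8000
Node ud (S = 68.4): continuation = 1/1.02·[0.7000·12.9200 + 0.3000·53.9600] = 24.7373; exercise value = 26.6000 > continuation, so V_ud = 26.6000 (exercise)
Node dd (S = 34.2): continuation = 1/1.02·[0.7000·53.9600 + 0.3000·74.4800] = 58.9373; exercise value = 60.8000 > continuation, so V_dd = 60.8000 (exercise)
Node u (S = 114): continuation = 1/1.02·[0.7000·3.8000 + 0.3000·26.6000] = 10.4314; exercise value = 0.0000 ≤ continuation, so V_u = 10.4314
Node d (S = 57): continuation = 1/1.02·[0.7000·26.6000 + 0.3000·60.8000] = 36.1373; exercise value = 38.0000 > continuation, so V_d = 38.0000 (exercise)
Node 0 (S = 95): continuation = 1/1.02·[0.7000·10.4314 + 0.3000·38.0000] = 18.3353; exercise value = 0.0000 ≤ continuation, so V_0 = 18.3353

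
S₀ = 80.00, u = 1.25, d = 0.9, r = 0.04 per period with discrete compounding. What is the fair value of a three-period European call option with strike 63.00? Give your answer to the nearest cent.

24.89

Risk-neutral probability p = (1 + 0.04 − 0.9)/(1.25 − 0.9) = 0.1400/0.3500 = 0.4000
Terminal stock prices: S_uuu = 156.2, S_uud = 112.5, S_udd = 81, S_ddd = 58.32
Terminal payoffs (S − K): max(93.25, 0) = 93.25, max(49.5, 0) = 49.5, max(18, 0) = 18, max(-4.68, 0) = 0
Node uu (S = 125): V_uu = 1/1.04·[0.4000·93.2500 + 0.6000·49.5000] = 64.4231
Node ud (S = 90): V_ud = 1/1.04·[0.4000·49.5000 + 0.6000·18.0000] = 29.4231
Node dd (S = 64.8): V_dd = 1/1.04·[0.4000·18.0000 + 0.6000·0.0000] = 6.9231
Node u (S = 100): V_u = 1/1.04·[0.4000·64.4231 + 0.6000·29.4231] = 41.7530
Node d (S = 72): V_d = 1/1.04·[0.4000·29.4231 + 0.6000·6.9231] = 15.3107
Node 0 (S = 80): V_0 = 1/1.04·[0.4000·41.7530 + 0.6000·15.3107] = 24.8919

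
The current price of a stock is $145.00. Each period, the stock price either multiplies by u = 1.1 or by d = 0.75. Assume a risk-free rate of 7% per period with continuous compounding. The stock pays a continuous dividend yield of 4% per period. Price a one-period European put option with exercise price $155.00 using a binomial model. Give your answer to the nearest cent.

$8.57

Per-period risk-free factor R = e^0.07 = 1.0725; dividend-adjusted growth = e^(0.07−0.04) = 1.0305.
Risk-neutral probability p = (1.0305 − 0.75)/(1.1 − 0.75) = 0.2805/0.3500 = 0.8013
Terminal stock prices: S_u = 159.5, S_d = 108.8
Terminal payoffs (K − S): max(-4.5, 0) = 0, max(46.25, 0) = 46.25
Node 0 (S = 145): V_0 = e^(−0.07)·[0.8013·0.0000 + 0.1987·46.2500] = 8.5686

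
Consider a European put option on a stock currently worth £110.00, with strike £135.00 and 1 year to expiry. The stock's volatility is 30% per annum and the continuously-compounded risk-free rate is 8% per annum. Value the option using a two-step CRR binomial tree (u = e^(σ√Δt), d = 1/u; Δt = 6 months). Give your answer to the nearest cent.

£23.63

CRR parameters: u = e^(σ√Δt) = e^(0.3·√0.5) = 1.2363, d = 1/u = 0.8089
Per-period rate: rΔt = 0.08·0.5 = 0.04, so R = e^0.04 = 1.0408
Risk-neutral probability p = (e^0.04 − 0.8089)/(1.2363 − 0.8089) = 0.2320/0.4275 = 0.5426
Terminal stock prices: S_uu = 168.1, S_ud = 110, S_dd = 71.97
Terminal payoffs (K − S): max(-33.13, 0) = 0, max(25, 0) = 25, max(63.03, 0) = 63.03
Node u (S = 136): V_u = e^(−0.04)·[0.5426·0.0000 + 0.4574·25.0000] = 10.9857
Node d (S = 88.97): V_d = e^(−0.04)·[0.5426·25.0000 + 0.4574·63.0324] = 40.7322
Node 0 (S = 110): V_0 = e^(−0.04)·[0.5426·10.9857 + 0.4574·40.7322] = 23.6264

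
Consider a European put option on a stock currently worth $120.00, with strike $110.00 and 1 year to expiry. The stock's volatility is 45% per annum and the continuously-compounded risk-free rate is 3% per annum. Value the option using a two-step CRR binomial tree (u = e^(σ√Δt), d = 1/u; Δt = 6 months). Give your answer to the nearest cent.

$13.93

CRR parameters: u = e^(σ√Δt) = e^(0.45·√0.5) = 1.3746, d = 1/u = 0.7275
Per-period rate: rΔt = 0.03·0.5 = 0.015, so R = e^0.015 = 1.0151
Risk-neutral probability p = (e^0.015 − 0.7275)/(1.3746 − 0.7275) = 0.2877/0.6472 = 0.4445
Terminal stock prices: S_uu = 226.8, S_ud = 120, S_dd = 63.5
Terminal payoffs (K − S): max(-116.8, 0) = 0, max(-10, 0) = 0, max(46.5, 0) = 46.5
Node u (S = 165): V_u = e^(−0.015)·[0.4445·0.0000 + 0.5555·0.0000] = 0.0000
Node d (S = 87.3): V_d = e^(−0.015)·[0.4445·0.0000 + 0.5555·46.4965] = 25.4458
Node 0 (S = 120): V_0 = e^(−0.015)·[0.4445·0.0000 + 0.5555·25.4458] = 13.9255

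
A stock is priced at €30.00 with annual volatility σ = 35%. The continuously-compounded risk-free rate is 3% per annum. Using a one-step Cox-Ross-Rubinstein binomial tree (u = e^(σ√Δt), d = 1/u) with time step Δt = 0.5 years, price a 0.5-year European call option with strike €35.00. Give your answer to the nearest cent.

CRR parameters: u = e^(σ√Δt) = e^(0.35·√0.5) = 1.2808, d = 1/u = 0.7808
Per-period rate: rΔt = 0.03·0.5 = 0.015, so R = e^0.015 = 1.0151
Risk-neutral probability p = (e^0.015 − 0.7808)/(1.2808 − 0.7808) = 0.2344/0.5000 = 0.4687
Terminal stock prices: S_u = 38.42, S_d = 23.42
Terminal payoffs (S − K): max(3.424, 0) = 3.424, max(-11.58, 0) = 0
Node 0 (S = 30): V_0 = e^(−0.015)·[0.4687·3.4241 + 0.5313·0.0000] = 1.5809

€1.58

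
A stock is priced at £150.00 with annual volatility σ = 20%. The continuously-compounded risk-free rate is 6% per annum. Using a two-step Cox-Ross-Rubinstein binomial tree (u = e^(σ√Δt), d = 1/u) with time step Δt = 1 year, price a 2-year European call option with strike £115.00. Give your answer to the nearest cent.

£50.02

CRR parameters: u = e^(σ√Δt) = e^(0.2·√1) = 1.2214, d = 1/u = 0.8187
Per-period rate: rΔt = 0.06·1 = 0.06, so R = e^0.06 = 1.0618
Risk-neutral probability p = (e^0.06 − 0.8187)/(1.2214 − 0.8187) = 0.2431/0.4027 = 0.6037
Terminal stock prices: S_uu = 223.8, S_ud = 150, S_dd = 100.5
Terminal payoffs (S − K): max(108.8, 0) = 108.8, max(35, 0) = 35, max(-14.45, 0) = 0
Node u (S = 183.2): V_u = e^(−0.06)·[0.6037·108.7737 + 0.3963·35.0000] = 74.9075
Node d (S = 122.8): V_d = e^(−0.06)·[0.6037·35.0000 + 0.3963·0.0000] = 19.9001
Node 0 (S = 150): V_0 = e^(−0.06)·[0.6037·74.9075 + 0.3963·19.9001] = 50.0169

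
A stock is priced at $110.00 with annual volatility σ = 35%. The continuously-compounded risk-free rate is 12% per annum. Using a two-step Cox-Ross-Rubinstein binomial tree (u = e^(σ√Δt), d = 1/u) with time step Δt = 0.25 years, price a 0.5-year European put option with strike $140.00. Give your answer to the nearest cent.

CRR parameters: u = e^(σ√Δt) = e^(0.35·√0.25) = 1.1912, d = 1/u = 0.8395
Per-period rate: rΔt = 0.12·0.25 = 0.03, so R = e^0.03 = 1.0305
Risk-neutral probability p = (e^0.03 − 0.8395)/(1.1912 − 0.8395) = 0.1910/0.3518 = 0.5429
Terminal stock prices: S_uu = 156.1, S_ud = 110, S_dd = 77.52
Terminal payoffs (K − S): max(-16.1, 0) = 0, max(30, 0) = 30, max(62.48, 0) = 62.48
Node u (S = 131): V_u = e^(−0.03)·[0.5429·0.0000 + 0.4571·30.0000] = 13.3068
Node d (S = 92.34): V_d = e^(−0.03)·[0.5429·30.0000 + 0.4571·62.4843] = 43.5221
Node 0 (S = 110): V_0 = e^(−0.03)·[0.5429·13.3068 + 0.4571·43.5221] = 26.3158

$26.32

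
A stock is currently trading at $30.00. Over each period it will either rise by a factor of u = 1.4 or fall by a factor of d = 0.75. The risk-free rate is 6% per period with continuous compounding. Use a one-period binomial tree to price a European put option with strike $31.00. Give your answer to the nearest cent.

Risk-neutral probability p = (e^0.06 − 0.75)/(1.4 − 0.75) = 0.3118/0.6500 = 0.4797
Terminal stock prices: S_u = 42, S_d = 22.5
Terminal payoffs (K − S): max(-11, 0) = 0, max(8.5, 0) = 8.5
Node 0 (S = 30): V_0 = e^(−0.06)·[0.4797·0.0000 + 0.5203·8.5000] = 4.1646

$4.16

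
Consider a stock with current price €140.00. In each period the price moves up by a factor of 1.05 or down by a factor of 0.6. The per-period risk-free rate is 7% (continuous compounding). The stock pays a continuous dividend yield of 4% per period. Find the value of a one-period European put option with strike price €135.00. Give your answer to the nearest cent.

Per-period risk-free factor R = e^0.07 = 1.0725; dividend-adjusted growth = e^(0.07−0.04) = 1.0305.
Risk-neutral probability p = (1.0305 − 0.6)/(1.05 − 0.6) = 0.4305/0.4500 = 0.9566
Terminal stock prices: S_u = 147, S_d = 84
Terminal payoffs (K − S): max(-12, 0) = 0, max(51, 0) = 51
Node 0 (S = 140): V_0 = e^(−0.07)·[0.9566·0.0000 + 0.0434·51.0000] = 2.0654

€2.07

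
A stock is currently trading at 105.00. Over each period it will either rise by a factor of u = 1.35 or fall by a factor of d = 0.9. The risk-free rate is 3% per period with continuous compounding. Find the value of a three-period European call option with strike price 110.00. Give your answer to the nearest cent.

15.42

Risk-neutral probability p = (e^0.03 − 0.9)/(1.35 − 0.9) = 0.1305/0.4500 = 0.2899
Terminal stock prices: S_uuu = 258.3, S_uud = 172.2, S_udd = 114.8, S_ddd = 76.55
Terminal payoffs (S − K): max(148.3, 0) = 148.3, max(62.23, 0) = 62.23, max(4.818, 0) = 4.818, max(-33.45, 0) = 0
Node uu (S = 191.4): V_uu = e^(−0.03)·[0.2899·148.3394 + 0.7101·62.2263] = 84.6135
Node ud (S = 127.6): V_ud = e^(−0.03)·[0.2899·62.2263 + 0.7101·4.8175] = 20.8260
Node dd (S = 85.05): V_dd = e^(−0.03)·[0.2899·4.8175 + 0.7101·0.0000] = 1.3553
Node u (S = 141.8): V_u = e^(−0.03)·[0.2899·84.6135 + 0.7101·20.8260] = 38.1559
Node d (S = 94.5): V_d = e^(−0.03)·[0.2899·20.8260 + 0.7101·1.3553] = 6.7930
Node 0 (S = 105): V_0 = e^(−0.03)·[0.2899·38.1559 + 0.7101·6.7930] = 15.4156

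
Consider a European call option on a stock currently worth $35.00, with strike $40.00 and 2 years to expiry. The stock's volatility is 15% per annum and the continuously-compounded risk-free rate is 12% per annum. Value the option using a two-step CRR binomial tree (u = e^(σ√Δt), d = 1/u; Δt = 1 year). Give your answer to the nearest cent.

$4.47

CRR parameters: u = e^(σ√Δt) = e^(0.15·√1) = 1.1618, d = 1/u = 0.8607
Per-period rate: rΔt = 0.12·1 = 0.12, so R = e^0.12 = 1.1275
Risk-neutral probability p = (e^0.12 − 0.8607)/(1.1618 − 0.8607) = 0.2668/0.3011 = 0.8860
Terminal stock prices: S_uu = 47.25, S_ud = 35, S_dd = 25.93
Terminal payoffs (S − K): max(7.245, 0) = 7.245, max(-5, 0) = 0, max(-14.07, 0) = 0
Node u (S = 40.66): V_u = e^(−0.12)·[0.8860·7.2451 + 0.1140·0.0000] = 5.6931
Node d (S = 30.12): V_d = e^(−0.12)·[0.8860·0.0000 + 0.1140·0.0000] = 0.0000
Node 0 (S = 35): V_0 = e^(−0.12)·[0.8860·5.6931 + 0.1140·0.0000] = 4.4735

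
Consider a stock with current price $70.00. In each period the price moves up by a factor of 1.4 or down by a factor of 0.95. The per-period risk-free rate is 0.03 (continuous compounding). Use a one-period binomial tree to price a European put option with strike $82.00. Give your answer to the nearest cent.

Risk-neutral probability p = (e^0.03 − 0.95)/(1.4 − 0.95) = 0.0805/0.4500 = 0.1788
Terminal stock prices: S_u = 98, S_d = 66.5
Terminal payoffs (K − S): max(-16, 0) = 0, max(15.5, 0) = 15.5
Node 0 (S = 70): V_0 = e^(−0.03)·[0.1788·0.0000 + 0.8212·15.5000] = 12.3526

$12.35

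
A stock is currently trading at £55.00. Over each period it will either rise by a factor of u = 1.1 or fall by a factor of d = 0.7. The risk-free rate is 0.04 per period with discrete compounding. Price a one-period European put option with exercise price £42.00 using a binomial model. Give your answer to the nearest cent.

Risk-neutral probability p = (1 + 0.04 − 0.7)/(1.1 − 0.7) = 0.3400/0.4000 = 0.8500
Terminal stock prices: S_u = 60.5, S_d = 38.5
Terminal payoffs (K − S): max(-18.5, 0) = 0, max(3.5, 0) = 3.5
Node 0 (S = 55): V_0 = 1/1.04·[0.8500·0.0000 + 0.1500·3.5000] = 0.5048

£0.50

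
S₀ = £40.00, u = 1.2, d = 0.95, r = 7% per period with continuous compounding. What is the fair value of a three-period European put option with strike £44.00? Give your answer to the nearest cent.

£1.25

Risk-neutral probability p = (e^0.07 − 0.95)/(1.2 − 0.95) = 0.1225/0.2500 = 0.4900
Terminal stock prices: S_uuu = 69.12, S_uud = 54.72, S_udd = 43.32, S_ddd = 34.29
Terminal payoffs (K − S): max(-25.12, 0) = 0, max(-10.72, 0) = 0, max(0.68, 0) = 0.68, max(9.705, 0) = 9.705
Node uu (S = 57.6): V_uu = e^(−0.07)·[0.4900·0.0000 + 0.5100·0.0000] = 0.0000
Node ud (S = 45.6): V_ud = e^(−0.07)·[0.4900·0.0000 + 0.5100·0.6800] = 0.3233
Node dd (S = 36.1): V_dd = e^(−0.07)·[0.4900·0.6800 + 0.5100·9.7050] = 4.9253
Node u (S = 48): V_u = e^(−0.07)·[0.4900·0.0000 + 0.5100·0.3233] = 0.1537
Node d (S = 38): V_d = e^(−0.07)·[0.4900·0.3233 + 0.5100·4.9253] = 2.4897
Node 0 (S = 40): V_0 = e^(−0.07)·[0.4900·0.1537 + 0.5100·2.4897] = 1.2541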